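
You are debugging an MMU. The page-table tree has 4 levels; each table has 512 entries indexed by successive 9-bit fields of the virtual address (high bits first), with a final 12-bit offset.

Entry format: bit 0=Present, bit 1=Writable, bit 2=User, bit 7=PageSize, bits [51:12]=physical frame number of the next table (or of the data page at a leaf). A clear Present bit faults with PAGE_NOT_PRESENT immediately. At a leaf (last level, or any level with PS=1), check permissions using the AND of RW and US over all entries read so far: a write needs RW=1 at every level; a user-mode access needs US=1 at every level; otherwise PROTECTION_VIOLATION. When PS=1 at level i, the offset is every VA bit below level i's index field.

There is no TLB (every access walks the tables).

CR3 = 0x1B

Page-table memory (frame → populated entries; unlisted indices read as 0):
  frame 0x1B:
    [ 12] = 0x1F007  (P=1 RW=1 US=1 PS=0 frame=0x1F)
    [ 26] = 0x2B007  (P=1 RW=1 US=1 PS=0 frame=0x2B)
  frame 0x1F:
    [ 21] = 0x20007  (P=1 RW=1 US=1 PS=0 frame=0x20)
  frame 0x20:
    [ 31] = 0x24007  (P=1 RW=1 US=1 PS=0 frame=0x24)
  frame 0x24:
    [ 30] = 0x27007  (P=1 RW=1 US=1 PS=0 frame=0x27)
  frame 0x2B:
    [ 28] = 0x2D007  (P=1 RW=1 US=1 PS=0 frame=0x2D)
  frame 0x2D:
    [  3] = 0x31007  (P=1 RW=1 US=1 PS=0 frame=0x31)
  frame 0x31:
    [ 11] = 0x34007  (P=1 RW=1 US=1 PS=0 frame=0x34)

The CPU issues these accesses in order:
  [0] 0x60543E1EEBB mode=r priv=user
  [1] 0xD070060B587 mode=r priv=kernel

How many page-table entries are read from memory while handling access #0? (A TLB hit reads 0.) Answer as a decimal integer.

Walk each access:
#0 VA=0x60543E1EEBB (r,user):
  L0 @0x1B[12] → 0x1F007  P=1,RW=1,US=1,PS=0
  L1 @0x1F[21] → 0x20007  P=1,RW=1,US=1,PS=0
  L2 @0x20[31] → 0x24007  P=1,RW=1,US=1,PS=0
  L3 @0x24[30] → 0x27007  P=1,RW=1,US=1,PS=0
  ⇒ phys 0x27EBB  [4 reads]
#1 VA=0xD070060B587 (r,kernel):
  L0 @0x1B[26] → 0x2B007  P=1,RW=1,US=1,PS=0
  L1 @0x2B[28] → 0x2D007  P=1,RW=1,US=1,PS=0
  L2 @0x2D[3] → 0x31007  P=1,RW=1,US=1,PS=0
  L3 @0x31[11] → 0x34007  P=1,RW=1,US=1,PS=0
  ⇒ phys 0x34587  [4 reads]

Entries read for #0: 4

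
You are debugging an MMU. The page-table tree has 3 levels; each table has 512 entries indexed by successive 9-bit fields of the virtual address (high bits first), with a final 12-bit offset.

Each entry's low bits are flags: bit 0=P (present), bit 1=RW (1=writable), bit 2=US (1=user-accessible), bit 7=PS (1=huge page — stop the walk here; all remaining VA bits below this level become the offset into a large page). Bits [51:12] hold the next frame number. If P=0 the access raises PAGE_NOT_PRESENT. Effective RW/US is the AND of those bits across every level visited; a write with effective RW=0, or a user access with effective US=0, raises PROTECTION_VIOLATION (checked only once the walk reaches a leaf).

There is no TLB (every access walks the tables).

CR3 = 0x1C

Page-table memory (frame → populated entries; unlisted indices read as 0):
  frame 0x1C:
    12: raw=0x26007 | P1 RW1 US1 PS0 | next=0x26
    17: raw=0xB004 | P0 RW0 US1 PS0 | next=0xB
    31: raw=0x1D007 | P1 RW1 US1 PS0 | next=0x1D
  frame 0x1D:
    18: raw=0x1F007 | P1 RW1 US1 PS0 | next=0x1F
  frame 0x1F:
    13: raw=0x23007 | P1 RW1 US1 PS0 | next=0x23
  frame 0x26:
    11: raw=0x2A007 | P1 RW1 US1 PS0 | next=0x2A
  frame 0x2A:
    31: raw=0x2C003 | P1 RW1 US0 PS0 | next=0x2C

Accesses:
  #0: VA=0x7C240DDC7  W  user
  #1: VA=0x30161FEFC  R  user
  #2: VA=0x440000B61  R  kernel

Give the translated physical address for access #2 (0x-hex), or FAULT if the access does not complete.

Trace:
#0 VA=0x7C240DDC7 (w,user):
  [0] read 0x1C idx=31: raw=0x1D007 flags P=1 W=1 U=1 S=0
  [1] read 0x1D idx=18: raw=0x1F007 flags P=1 W=1 U=1 S=0
  [2] read 0x1F idx=13: raw=0x23007 flags P=1 W=1 U=1 S=0
  → PA=0x23DC7  (3 entries read)
#1 VA=0x30161FEFC (r,user):
  [0] read 0x1C idx=12: raw=0x26007 flags P=1 W=1 U=1 S=0
  [1] read 0x26 idx=11: raw=0x2A007 flags P=1 W=1 U=1 S=0
  [2] read 0x2A idx=31: raw=0x2C003 flags P=1 W=1 U=0 S=0
  → PROTECTION_VIOLATION  (3 entries read)
#2 VA=0x440000B61 (r,kernel):
  [0] read 0x1C idx=17: raw=0xB004 flags P=0 W=0 U=1 S=0
  → PAGE_NOT_PRESENT  (1 entries read)

Access #2 PA: FAULT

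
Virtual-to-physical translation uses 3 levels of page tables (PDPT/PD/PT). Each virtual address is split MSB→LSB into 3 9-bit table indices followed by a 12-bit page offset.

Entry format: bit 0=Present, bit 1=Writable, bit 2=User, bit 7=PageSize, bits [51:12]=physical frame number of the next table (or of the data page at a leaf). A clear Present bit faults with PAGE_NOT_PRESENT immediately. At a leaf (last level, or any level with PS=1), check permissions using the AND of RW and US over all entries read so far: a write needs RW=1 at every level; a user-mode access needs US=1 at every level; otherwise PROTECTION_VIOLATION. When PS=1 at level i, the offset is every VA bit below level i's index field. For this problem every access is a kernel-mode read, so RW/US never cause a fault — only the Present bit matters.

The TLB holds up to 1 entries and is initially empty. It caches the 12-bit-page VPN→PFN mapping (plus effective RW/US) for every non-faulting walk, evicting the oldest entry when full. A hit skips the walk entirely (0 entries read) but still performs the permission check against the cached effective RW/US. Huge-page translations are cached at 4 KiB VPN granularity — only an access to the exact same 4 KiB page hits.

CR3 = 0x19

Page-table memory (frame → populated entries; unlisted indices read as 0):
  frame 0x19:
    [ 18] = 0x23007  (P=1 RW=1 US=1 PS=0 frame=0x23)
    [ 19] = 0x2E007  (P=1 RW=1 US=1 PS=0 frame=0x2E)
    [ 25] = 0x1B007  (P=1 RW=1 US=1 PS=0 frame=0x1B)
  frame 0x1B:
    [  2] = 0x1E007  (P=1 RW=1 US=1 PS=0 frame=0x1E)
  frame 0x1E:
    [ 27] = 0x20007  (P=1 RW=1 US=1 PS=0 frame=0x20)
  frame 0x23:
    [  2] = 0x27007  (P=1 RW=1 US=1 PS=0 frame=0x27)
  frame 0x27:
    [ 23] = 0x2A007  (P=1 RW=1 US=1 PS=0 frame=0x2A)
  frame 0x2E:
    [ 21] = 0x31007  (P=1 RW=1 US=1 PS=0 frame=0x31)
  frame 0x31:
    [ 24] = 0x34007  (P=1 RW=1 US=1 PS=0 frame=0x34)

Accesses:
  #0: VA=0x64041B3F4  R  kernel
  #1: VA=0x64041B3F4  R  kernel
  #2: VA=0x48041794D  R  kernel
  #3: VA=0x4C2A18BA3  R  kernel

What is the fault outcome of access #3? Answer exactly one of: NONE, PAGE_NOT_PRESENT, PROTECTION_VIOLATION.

Walk each access:
#0 VA=0x64041B3F4 (r,kernel):
  [0] read 0x19 idx=25: raw=0x1B007 flags P=1 W=1 U=1 S=0
  [1] read 0x1B idx=2: raw=0x1E007 flags P=1 W=1 U=1 S=0
  [2] read 0x1E idx=27: raw=0x20007 flags P=1 W=1 U=1 S=0
  ⇒ phys 0x203F4  [3 reads]
#1 VA=0x64041B3F4 (r,kernel):
  TLB hit vpn=0x64041B → PA=0x203F4
#2 VA=0x48041794D (r,kernel):
  [0] read 0x19 idx=18: raw=0x23007 flags P=1 W=1 U=1 S=0
  [1] read 0x23 idx=2: raw=0x27007 flags P=1 W=1 U=1 S=0
  [2] read 0x27 idx=23: raw=0x2A007 flags P=1 W=1 U=1 S=0
  ⇒ phys 0x2A94D  [3 reads]
#3 VA=0x4C2A18BA3 (r,kernel):
  [0] read 0x19 idx=19: raw=0x2E007 flags P=1 W=1 U=1 S=0
  [1] read 0x2E idx=21: raw=0x31007 flags P=1 W=1 U=1 S=0
  [2] read 0x31 idx=24: raw=0x34007 flags P=1 W=1 U=1 S=0
  ⇒ phys 0x34BA3  [3 reads]

Access #3 fault: NONE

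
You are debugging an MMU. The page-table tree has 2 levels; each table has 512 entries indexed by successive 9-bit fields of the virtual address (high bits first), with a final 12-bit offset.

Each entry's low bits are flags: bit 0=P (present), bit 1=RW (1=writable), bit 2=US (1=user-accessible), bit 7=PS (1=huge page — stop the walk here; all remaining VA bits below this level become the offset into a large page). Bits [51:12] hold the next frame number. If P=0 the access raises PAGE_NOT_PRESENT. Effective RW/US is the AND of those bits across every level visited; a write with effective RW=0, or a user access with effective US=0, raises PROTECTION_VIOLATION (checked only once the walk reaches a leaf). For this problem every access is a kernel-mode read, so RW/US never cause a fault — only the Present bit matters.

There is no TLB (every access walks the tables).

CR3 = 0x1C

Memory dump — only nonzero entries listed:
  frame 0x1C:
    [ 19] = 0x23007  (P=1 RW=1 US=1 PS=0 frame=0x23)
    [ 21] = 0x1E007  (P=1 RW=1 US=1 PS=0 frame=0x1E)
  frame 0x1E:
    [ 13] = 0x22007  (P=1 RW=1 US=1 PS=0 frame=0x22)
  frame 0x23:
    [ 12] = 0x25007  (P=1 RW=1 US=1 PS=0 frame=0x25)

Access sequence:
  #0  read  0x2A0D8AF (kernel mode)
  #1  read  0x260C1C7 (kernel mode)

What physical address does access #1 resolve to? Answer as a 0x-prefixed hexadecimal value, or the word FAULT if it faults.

Per-access translation:
#0 VA=0x2A0D8AF (r,kernel):
  L0: frame=0x1C idx=21 entry=0x1E007 [P=1 RW=1 US=1 PS=0]
  L1: frame=0x1E idx=13 entry=0x22007 [P=1 RW=1 US=1 PS=0]
  ✓ 0x228AF  — 2 lookups
#1 VA=0x260C1C7 (r,kernel):
  L0: frame=0x1C idx=19 entry=0x23007 [P=1 RW=1 US=1 PS=0]
  L1: frame=0x23 idx=12 entry=0x25007 [P=1 RW=1 US=1 PS=0]
  ✓ 0x251C7  — 2 lookups

Access #1 PA: 0x251C7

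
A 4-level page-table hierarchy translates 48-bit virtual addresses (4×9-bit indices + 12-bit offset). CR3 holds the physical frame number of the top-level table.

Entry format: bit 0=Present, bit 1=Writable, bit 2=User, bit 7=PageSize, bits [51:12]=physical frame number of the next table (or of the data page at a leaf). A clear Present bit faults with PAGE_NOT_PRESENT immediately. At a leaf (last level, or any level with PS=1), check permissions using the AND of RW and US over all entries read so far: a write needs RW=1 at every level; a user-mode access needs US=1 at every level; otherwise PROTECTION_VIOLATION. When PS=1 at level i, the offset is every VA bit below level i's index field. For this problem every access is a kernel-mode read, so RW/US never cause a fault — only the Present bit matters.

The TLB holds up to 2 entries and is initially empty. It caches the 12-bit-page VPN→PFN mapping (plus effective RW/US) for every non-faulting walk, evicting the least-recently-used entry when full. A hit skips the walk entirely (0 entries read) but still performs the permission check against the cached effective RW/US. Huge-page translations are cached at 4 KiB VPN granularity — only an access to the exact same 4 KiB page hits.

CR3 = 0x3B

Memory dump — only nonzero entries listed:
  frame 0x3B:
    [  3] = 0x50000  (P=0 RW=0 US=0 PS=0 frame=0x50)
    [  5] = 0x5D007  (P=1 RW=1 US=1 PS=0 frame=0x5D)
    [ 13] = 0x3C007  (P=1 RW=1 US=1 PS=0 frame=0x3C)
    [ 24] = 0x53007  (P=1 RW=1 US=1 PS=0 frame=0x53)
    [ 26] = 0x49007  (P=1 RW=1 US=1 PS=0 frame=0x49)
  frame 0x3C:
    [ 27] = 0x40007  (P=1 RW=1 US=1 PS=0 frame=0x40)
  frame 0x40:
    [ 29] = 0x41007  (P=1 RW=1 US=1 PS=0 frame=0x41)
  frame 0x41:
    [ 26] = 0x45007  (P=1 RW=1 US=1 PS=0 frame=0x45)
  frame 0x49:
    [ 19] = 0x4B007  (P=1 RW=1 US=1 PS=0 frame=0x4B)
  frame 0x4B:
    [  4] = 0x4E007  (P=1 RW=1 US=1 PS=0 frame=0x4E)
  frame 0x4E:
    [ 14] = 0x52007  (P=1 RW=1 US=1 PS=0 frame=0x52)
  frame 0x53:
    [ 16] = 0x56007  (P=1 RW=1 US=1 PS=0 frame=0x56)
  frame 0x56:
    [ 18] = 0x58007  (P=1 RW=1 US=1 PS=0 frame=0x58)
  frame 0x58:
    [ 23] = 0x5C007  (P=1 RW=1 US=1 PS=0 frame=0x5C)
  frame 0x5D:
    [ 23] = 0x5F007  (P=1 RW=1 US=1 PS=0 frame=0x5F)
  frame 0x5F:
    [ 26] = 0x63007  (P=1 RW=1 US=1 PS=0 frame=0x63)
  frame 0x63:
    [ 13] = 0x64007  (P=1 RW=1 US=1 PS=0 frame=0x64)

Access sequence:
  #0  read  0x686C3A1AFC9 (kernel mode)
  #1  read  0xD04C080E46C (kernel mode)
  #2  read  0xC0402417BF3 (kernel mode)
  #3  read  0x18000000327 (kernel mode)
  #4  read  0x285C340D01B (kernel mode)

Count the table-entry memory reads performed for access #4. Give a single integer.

Per-access translation:
#0 VA=0x686C3A1AFC9 (r,kernel):
  lvl0: tbl 0x3B, slot 13 ⇒ 0x3C007 (P1/RW1/US1/PS0)
  lvl1: tbl 0x3C, slot 27 ⇒ 0x40007 (P1/RW1/US1/PS0)
  lvl2: tbl 0x40, slot 29 ⇒ 0x41007 (P1/RW1/US1/PS0)
  lvl3: tbl 0x41, slot 26 ⇒ 0x45007 (P1/RW1/US1/PS0)
  ⇒ phys 0x45FC9  [4 reads]
#1 VA=0xD04C080E46C (r,kernel):
  lvl0: tbl 0x3B, slot 26 ⇒ 0x49007 (P1/RW1/US1/PS0)
  lvl1: tbl 0x49, slot 19 ⇒ 0x4B007 (P1/RW1/US1/PS0)
  lvl2: tbl 0x4B, slot 4 ⇒ 0x4E007 (P1/RW1/US1/PS0)
  lvl3: tbl 0x4E, slot 14 ⇒ 0x52007 (P1/RW1/US1/PS0)
  ⇒ phys 0x5246C  [4 reads]
#2 VA=0xC0402417BF3 (r,kernel):
  lvl0: tbl 0x3B, slot 24 ⇒ 0x53007 (P1/RW1/US1/PS0)
  lvl1: tbl 0x53, slot 16 ⇒ 0x56007 (P1/RW1/US1/PS0)
  lvl2: tbl 0x56, slot 18 ⇒ 0x58007 (P1/RW1/US1/PS0)
  lvl3: tbl 0x58, slot 23 ⇒ 0x5C007 (P1/RW1/US1/PS0)
  ⇒ phys 0x5CBF3  [4 reads]
#3 VA=0x18000000327 (r,kernel):
  lvl0: tbl 0x3B, slot 3 ⇒ 0x50000 (P0/RW0/US0/PS0)
  → PAGE_NOT_PRESENT  (1 entries read)
#4 VA=0x285C340D01B (r,kernel):
  lvl0: tbl 0x3B, slot 5 ⇒ 0x5D007 (P1/RW1/US1/PS0)
  lvl1: tbl 0x5D, slot 23 ⇒ 0x5F007 (P1/RW1/US1/PS0)
  lvl2: tbl 0x5F, slot 26 ⇒ 0x63007 (P1/RW1/US1/PS0)
  lvl3: tbl 0x63, slot 13 ⇒ 0x64007 (P1/RW1/US1/PS0)
  ⇒ phys 0x6401B  [4 reads]

Entries read for #4: 4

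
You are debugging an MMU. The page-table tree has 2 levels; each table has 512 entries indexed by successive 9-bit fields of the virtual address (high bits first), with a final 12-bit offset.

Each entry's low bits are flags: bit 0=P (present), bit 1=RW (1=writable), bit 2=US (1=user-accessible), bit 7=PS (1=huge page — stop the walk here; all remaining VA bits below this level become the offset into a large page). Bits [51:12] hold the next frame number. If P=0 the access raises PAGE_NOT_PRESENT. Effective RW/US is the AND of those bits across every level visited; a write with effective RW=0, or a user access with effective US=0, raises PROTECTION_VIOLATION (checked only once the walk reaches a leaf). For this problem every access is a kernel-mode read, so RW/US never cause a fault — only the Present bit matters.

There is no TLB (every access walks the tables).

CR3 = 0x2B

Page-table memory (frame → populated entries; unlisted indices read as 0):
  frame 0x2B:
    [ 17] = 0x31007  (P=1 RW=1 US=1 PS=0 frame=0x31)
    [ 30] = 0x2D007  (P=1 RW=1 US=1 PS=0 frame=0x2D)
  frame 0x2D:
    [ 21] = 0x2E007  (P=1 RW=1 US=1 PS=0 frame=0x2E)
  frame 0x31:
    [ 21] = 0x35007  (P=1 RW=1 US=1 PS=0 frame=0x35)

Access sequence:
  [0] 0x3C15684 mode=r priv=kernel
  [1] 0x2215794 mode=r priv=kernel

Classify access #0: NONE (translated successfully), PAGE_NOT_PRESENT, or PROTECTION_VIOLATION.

Per-access translation:
#0 VA=0x3C15684 (r,kernel):
  L0 @0x2B[30] → 0x2D007  P=1,RW=1,US=1,PS=0
  L1 @0x2D[21] → 0x2E007  P=1,RW=1,US=1,PS=0
  ✓ 0x2E684  — 2 lookups
#1 VA=0x2215794 (r,kernel):
  L0 @0x2B[17] → 0x31007  P=1,RW=1,US=1,PS=0
  L1 @0x31[21] → 0x35007  P=1,RW=1,US=1,PS=0
  ✓ 0x35794  — 2 lookups

Access #0 fault: NONE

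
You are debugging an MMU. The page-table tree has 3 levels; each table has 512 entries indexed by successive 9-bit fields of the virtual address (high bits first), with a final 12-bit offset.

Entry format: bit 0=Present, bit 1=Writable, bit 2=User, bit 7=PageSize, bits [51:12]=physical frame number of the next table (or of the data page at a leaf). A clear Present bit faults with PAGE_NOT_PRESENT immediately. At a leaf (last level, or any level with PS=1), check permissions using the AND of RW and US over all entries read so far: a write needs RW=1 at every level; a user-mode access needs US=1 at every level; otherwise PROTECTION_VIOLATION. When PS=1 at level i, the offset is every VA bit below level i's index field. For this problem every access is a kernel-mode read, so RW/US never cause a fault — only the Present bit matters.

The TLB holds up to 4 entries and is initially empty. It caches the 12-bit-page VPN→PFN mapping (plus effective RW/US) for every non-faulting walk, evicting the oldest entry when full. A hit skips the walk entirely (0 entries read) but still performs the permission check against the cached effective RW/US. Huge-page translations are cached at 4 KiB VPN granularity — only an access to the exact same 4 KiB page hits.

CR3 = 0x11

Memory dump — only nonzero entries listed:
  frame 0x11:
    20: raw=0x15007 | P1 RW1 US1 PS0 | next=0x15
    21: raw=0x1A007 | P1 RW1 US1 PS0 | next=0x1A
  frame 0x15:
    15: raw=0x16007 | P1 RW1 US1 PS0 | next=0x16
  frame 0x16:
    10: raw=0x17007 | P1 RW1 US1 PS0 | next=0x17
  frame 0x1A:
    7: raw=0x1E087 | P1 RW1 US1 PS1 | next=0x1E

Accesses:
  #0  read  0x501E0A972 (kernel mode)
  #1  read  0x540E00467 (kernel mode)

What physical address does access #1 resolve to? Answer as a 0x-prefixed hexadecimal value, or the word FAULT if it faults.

Walk each access:
#0 VA=0x501E0A972 (r,kernel):
  L0 @0x11[20] → 0x15007  P=1,RW=1,US=1,PS=0
  L1 @0x15[15] → 0x16007  P=1,RW=1,US=1,PS=0
  L2 @0x16[10] → 0x17007  P=1,RW=1,US=1,PS=0
  → PA=0x17972  (3 entries read)
#1 VA=0x540E00467 (r,kernel):
  L0 @0x11[21] → 0x1A007  P=1,RW=1,US=1,PS=0
  L1 @0x1A[7] → 0x1E087  P=1,RW=1,US=1,PS=1
  → PA=0x1E467 (huge @L1)  (2 entries read)

Access #1 PA: 0x1E467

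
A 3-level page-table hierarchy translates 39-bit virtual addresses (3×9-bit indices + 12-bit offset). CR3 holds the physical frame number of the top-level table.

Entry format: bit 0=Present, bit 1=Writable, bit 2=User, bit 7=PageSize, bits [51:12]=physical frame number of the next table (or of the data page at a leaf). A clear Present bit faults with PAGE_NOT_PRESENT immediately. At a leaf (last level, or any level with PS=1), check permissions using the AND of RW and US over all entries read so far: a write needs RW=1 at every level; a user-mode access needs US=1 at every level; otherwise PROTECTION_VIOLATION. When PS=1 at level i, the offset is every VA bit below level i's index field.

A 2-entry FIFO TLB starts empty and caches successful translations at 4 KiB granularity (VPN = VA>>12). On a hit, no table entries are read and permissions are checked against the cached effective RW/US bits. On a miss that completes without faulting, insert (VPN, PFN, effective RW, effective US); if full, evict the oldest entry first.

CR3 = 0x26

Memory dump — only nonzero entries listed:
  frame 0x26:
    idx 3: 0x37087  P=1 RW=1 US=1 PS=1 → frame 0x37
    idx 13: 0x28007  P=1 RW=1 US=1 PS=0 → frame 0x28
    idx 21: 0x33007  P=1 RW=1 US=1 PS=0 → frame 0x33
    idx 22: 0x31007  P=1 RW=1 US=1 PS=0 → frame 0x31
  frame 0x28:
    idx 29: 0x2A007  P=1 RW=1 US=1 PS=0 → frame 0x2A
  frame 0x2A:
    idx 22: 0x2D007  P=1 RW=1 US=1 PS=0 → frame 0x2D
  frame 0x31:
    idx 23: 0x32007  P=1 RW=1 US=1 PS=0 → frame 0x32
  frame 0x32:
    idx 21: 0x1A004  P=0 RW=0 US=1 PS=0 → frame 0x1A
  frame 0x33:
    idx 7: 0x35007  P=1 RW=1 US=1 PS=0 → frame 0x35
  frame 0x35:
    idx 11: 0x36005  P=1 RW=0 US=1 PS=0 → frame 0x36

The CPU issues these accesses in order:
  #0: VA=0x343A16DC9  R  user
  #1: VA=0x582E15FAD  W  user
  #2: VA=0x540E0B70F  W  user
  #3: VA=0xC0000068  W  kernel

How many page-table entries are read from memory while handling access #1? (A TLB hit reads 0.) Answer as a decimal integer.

Walk each access:
#0 VA=0x343A16DC9 (r,user):
  L0 @0x26[13] → 0x28007  P=1,RW=1,US=1,PS=0
  L1 @0x28[29] → 0x2A007  P=1,RW=1,US=1,PS=0
  L2 @0x2A[22] → 0x2D007  P=1,RW=1,US=1,PS=0
  ✓ 0x2DDC9  — 3 lookups
#1 VA=0x582E15FAD (w,user):
  L0 @0x26[22] → 0x31007  P=1,RW=1,US=1,PS=0
  L1 @0x31[23] → 0x32007  P=1,RW=1,US=1,PS=0
  L2 @0x32[21] → 0x1A004  P=0,RW=0,US=1,PS=0
  ✗ PAGE_NOT_PRESENT  [3 reads]
#2 VA=0x540E0B70F (w,user):
  L0 @0x26[21] → 0x33007  P=1,RW=1,US=1,PS=0
  L1 @0x33[7] → 0x35007  P=1,RW=1,US=1,PS=0
  L2 @0x35[11] → 0x36005  P=1,RW=0,US=1,PS=0
  ✗ PROTECTION_VIOLATION  [3 reads]
#3 VA=0xC0000068 (w,kernel):
  L0 @0x26[3] → 0x37087  P=1,RW=1,US=1,PS=1
  ✓ 0x37068 (huge @L0)  — 1 lookups

Entries read for #1: 3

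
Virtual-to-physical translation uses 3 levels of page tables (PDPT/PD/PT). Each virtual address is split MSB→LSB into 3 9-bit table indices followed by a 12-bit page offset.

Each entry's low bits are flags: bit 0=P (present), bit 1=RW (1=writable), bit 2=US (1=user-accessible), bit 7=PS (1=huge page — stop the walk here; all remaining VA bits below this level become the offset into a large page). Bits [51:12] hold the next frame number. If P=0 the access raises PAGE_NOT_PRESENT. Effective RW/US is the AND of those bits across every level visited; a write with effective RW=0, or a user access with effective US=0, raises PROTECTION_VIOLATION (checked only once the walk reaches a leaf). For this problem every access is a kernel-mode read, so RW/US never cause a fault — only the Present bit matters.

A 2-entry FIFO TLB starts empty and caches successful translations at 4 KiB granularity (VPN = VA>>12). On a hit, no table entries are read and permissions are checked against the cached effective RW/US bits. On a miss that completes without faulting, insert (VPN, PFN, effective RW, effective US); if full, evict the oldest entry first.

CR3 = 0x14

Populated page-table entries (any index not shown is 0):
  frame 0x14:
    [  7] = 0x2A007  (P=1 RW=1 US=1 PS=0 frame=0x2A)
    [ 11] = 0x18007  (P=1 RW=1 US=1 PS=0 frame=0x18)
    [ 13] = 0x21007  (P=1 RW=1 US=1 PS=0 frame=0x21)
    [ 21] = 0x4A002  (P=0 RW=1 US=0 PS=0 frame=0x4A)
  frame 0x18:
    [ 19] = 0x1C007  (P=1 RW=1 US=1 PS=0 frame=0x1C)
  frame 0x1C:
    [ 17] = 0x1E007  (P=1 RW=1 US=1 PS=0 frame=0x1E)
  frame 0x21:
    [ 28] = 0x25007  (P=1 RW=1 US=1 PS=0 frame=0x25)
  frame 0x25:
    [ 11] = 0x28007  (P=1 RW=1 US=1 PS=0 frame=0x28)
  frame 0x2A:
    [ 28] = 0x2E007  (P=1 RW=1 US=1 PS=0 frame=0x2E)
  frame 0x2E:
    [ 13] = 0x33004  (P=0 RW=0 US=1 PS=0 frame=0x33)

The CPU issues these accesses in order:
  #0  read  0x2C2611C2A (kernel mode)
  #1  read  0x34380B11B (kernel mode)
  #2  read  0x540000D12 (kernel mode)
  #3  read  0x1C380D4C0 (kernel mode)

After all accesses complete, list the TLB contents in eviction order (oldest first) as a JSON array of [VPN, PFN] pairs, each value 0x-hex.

Trace:
#0 VA=0x2C2611C2A (r,kernel):
  lvl0: tbl 0x14, slot 11 ⇒ 0x18007 (P1/RW1/US1/PS0)
  lvl1: tbl 0x18, slot 19 ⇒ 0x1C007 (P1/RW1/US1/PS0)
  lvl2: tbl 0x1C, slot 17 ⇒ 0x1E007 (P1/RW1/US1/PS0)
  ✓ 0x1EC2A  — 3 lookups
#1 VA=0x34380B11B (r,kernel):
  lvl0: tbl 0x14, slot 13 ⇒ 0x21007 (P1/RW1/US1/PS0)
  lvl1: tbl 0x21, slot 28 ⇒ 0x25007 (P1/RW1/US1/PS0)
  lvl2: tbl 0x25, slot 11 ⇒ 0x28007 (P1/RW1/US1/PS0)
  ✓ 0x2811B  — 3 lookups
#2 VA=0x540000D12 (r,kernel):
  lvl0: tbl 0x14, slot 21 ⇒ 0x4A002 (P0/RW1/US0/PS0)
  ⇒ fault: PAGE_NOT_PRESENT  — 1 lookups
#3 VA=0x1C380D4C0 (r,kernel):
  lvl0: tbl 0x14, slot 7 ⇒ 0x2A007 (P1/RW1/US1/PS0)
  lvl1: tbl 0x2A, slot 28 ⇒ 0x2E007 (P1/RW1/US1/PS0)
  lvl2: tbl 0x2E, slot 13 ⇒ 0x33004 (P0/RW0/US1/PS0)
  ⇒ fault: PAGE_NOT_PRESENT  — 3 lookups

TLB: [["0x2C2611", "0x1E"], ["0x34380B", "0x28"]]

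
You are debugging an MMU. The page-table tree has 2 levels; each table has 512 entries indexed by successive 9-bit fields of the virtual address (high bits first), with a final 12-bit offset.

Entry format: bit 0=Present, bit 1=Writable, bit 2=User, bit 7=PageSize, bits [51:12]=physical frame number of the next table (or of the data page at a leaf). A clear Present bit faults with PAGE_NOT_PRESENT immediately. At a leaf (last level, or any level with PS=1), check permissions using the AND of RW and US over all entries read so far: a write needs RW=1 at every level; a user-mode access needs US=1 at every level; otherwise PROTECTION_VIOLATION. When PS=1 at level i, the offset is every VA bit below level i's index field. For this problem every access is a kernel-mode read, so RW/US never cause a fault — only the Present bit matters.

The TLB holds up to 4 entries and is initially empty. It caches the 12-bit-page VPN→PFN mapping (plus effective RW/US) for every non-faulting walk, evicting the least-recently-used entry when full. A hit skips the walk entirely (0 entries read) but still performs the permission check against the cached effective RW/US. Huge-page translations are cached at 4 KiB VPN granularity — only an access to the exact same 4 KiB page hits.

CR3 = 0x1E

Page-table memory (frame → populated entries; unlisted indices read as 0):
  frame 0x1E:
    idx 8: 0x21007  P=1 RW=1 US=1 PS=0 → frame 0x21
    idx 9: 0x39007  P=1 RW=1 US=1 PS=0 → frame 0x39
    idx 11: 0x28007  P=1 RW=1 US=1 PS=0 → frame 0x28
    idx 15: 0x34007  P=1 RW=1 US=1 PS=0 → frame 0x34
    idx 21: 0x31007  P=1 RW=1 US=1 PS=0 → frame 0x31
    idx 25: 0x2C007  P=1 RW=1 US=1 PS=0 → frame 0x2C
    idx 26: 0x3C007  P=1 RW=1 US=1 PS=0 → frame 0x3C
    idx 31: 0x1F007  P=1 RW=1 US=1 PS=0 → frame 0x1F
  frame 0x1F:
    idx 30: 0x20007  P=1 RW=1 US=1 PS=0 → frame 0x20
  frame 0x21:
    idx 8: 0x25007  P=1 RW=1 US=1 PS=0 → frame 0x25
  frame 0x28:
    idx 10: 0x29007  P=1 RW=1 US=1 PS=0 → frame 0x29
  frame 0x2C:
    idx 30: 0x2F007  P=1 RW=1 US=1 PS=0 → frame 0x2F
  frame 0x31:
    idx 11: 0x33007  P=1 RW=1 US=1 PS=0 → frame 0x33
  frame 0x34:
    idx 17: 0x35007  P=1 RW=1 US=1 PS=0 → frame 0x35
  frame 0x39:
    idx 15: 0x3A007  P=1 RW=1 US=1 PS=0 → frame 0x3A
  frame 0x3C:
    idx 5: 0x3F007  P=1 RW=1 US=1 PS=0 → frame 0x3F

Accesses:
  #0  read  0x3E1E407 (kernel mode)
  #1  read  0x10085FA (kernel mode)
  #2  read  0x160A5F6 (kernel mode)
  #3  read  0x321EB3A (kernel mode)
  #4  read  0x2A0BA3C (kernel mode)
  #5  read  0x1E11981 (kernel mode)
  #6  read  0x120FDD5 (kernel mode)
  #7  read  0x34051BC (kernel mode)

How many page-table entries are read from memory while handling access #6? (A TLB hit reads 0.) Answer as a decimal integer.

Walk each access:
#0 VA=0x3E1E407 (r,kernel):
  L0: frame=0x1E idx=31 entry=0x1F007 [P=1 RW=1 US=1 PS=0]
  L1: frame=0x1F idx=30 entry=0x20007 [P=1 RW=1 US=1 PS=0]
  → PA=0x20407  (2 entries read)
#1 VA=0x10085FA (r,kernel):
  L0: frame=0x1E idx=8 entry=0x21007 [P=1 RW=1 US=1 PS=0]
  L1: frame=0x21 idx=8 entry=0x25007 [P=1 RW=1 US=1 PS=0]
  → PA=0x255FA  (2 entries read)
#2 VA=0x160A5F6 (r,kernel):
  L0: frame=0x1E idx=11 entry=0x28007 [P=1 RW=1 US=1 PS=0]
  L1: frame=0x28 idx=10 entry=0x29007 [P=1 RW=1 US=1 PS=0]
  → PA=0x295F6  (2 entries read)
#3 VA=0x321EB3A (r,kernel):
  L0: frame=0x1E idx=25 entry=0x2C007 [P=1 RW=1 US=1 PS=0]
  L1: frame=0x2C idx=30 entry=0x2F007 [P=1 RW=1 US=1 PS=0]
  → PA=0x2FB3A  (2 entries read)
#4 VA=0x2A0BA3C (r,kernel):
  L0: frame=0x1E idx=21 entry=0x31007 [P=1 RW=1 US=1 PS=0]
  L1: frame=0x31 idx=11 entry=0x33007 [P=1 RW=1 US=1 PS=0]
  → PA=0x33A3C  (2 entries read)
#5 VA=0x1E11981 (r,kernel):
  L0: frame=0x1E idx=15 entry=0x34007 [P=1 RW=1 US=1 PS=0]
  L1: frame=0x34 idx=17 entry=0x35007 [P=1 RW=1 US=1 PS=0]
  → PA=0x35981  (2 entries read)
#6 VA=0x120FDD5 (r,kernel):
  L0: frame=0x1E idx=9 entry=0x39007 [P=1 RW=1 US=1 PS=0]
  L1: frame=0x39 idx=15 entry=0x3A007 [P=1 RW=1 US=1 PS=0]
  → PA=0x3ADD5  (2 entries read)
#7 VA=0x34051BC (r,kernel):
  L0: frame=0x1E idx=26 entry=0x3C007 [P=1 RW=1 US=1 PS=0]
  L1: frame=0x3C idx=5 entry=0x3F007 [P=1 RW=1 US=1 PS=0]
  → PA=0x3F1BC  (2 entries read)

Entries read for #6: 2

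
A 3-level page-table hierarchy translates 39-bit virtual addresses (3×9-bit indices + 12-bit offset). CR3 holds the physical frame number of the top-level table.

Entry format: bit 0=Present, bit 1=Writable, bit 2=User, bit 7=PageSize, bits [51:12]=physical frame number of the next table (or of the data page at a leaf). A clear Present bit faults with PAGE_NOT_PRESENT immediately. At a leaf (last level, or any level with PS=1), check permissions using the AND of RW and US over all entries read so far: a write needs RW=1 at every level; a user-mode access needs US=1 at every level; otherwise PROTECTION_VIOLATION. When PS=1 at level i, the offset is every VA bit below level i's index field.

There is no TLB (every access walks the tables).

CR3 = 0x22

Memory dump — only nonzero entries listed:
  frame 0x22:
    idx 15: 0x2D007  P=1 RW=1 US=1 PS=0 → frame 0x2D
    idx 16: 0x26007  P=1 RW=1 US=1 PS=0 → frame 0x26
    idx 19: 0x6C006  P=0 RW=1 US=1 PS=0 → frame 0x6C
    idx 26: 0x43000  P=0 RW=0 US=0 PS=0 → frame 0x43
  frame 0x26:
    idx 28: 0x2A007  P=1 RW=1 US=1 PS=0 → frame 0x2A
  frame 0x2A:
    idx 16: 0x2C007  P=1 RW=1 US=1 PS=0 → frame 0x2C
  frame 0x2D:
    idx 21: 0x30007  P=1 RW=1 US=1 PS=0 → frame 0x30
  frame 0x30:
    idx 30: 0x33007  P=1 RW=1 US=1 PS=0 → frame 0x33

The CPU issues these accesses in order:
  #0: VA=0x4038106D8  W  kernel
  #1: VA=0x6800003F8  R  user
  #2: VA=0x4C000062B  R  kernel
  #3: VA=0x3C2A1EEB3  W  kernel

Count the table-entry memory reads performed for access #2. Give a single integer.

Walk each access:
#0 VA=0x4038106D8 (w,kernel):
  [0] read 0x22 idx=16: raw=0x26007 flags P=1 W=1 U=1 S=0
  [1] read 0x26 idx=28: raw=0x2A007 flags P=1 W=1 U=1 S=0
  [2] read 0x2A idx=16: raw=0x2C007 flags P=1 W=1 U=1 S=0
  → PA=0x2C6D8  (3 entries read)
#1 VA=0x6800003F8 (r,user):
  [0] read 0x22 idx=26: raw=0x43000 flags P=0 W=0 U=0 S=0
  → PAGE_NOT_PRESENT  (1 entries read)
#2 VA=0x4C000062B (r,kernel):
  [0] read 0x22 idx=19: raw=0x6C006 flags P=0 W=1 U=1 S=0
  → PAGE_NOT_PRESENT  (1 entries read)
#3 VA=0x3C2A1EEB3 (w,kernel):
  [0] read 0x22 idx=15: raw=0x2D007 flags P=1 W=1 U=1 S=0
  [1] read 0x2D idx=21: raw=0x30007 flags P=1 W=1 U=1 S=0
  [2] read 0x30 idx=30: raw=0x33007 flags P=1 W=1 U=1 S=0
  → PA=0x33EB3  (3 entries read)

Entries read for #2: 1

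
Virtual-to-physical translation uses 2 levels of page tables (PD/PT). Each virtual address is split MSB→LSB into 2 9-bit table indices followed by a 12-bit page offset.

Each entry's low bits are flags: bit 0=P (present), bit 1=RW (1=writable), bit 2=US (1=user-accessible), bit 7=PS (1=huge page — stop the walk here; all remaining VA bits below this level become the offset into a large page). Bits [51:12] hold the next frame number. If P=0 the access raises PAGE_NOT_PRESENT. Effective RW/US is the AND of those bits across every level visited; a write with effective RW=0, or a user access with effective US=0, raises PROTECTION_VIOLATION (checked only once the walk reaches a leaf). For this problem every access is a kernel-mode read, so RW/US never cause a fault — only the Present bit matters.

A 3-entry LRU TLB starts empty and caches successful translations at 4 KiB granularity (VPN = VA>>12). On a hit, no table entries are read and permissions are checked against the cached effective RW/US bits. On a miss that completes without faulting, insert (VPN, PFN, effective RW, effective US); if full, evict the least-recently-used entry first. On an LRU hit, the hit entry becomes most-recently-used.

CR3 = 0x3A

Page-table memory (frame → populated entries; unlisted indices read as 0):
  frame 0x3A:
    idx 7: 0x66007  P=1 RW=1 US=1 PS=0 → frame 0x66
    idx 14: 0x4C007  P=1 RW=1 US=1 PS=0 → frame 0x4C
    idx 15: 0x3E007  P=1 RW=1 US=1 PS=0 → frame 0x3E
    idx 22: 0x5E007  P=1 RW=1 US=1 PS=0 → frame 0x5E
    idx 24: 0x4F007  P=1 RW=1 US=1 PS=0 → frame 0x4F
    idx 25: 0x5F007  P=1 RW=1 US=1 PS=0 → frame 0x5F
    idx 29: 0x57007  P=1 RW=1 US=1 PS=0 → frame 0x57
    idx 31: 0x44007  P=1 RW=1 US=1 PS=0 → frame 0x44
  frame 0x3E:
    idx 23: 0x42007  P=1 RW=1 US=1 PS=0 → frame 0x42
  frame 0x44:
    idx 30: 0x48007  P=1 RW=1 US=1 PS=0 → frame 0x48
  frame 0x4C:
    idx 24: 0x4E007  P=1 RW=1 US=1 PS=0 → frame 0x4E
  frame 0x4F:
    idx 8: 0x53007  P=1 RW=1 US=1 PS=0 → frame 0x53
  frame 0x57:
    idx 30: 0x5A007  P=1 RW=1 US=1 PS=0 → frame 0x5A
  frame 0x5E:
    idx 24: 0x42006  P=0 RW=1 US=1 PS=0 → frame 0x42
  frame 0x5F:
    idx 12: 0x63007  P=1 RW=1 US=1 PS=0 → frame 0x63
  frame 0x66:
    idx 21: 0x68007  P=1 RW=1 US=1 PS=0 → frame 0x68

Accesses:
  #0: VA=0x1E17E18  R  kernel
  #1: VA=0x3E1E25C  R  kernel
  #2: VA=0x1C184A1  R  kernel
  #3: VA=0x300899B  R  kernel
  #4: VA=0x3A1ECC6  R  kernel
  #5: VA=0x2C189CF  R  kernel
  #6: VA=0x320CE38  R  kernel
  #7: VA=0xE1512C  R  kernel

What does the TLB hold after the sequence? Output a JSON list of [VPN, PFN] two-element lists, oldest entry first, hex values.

Trace:
#0 VA=0x1E17E18 (r,kernel):
  lvl0: tbl 0x3A, slot 15 ⇒ 0x3E007 (P1/RW1/US1/PS0)
  lvl1: tbl 0x3E, slot 23 ⇒ 0x42007 (P1/RW1/US1/PS0)
  ✓ 0x42E18  — 2 lookups
#1 VA=0x3E1E25C (r,kernel):
  lvl0: tbl 0x3A, slot 31 ⇒ 0x44007 (P1/RW1/US1/PS0)
  lvl1: tbl 0x44, slot 30 ⇒ 0x48007 (P1/RW1/US1/PS0)
  ✓ 0x4825C  — 2 lookups
#2 VA=0x1C184A1 (r,kernel):
  lvl0: tbl 0x3A, slot 14 ⇒ 0x4C007 (P1/RW1/US1/PS0)
  lvl1: tbl 0x4C, slot 24 ⇒ 0x4E007 (P1/RW1/US1/PS0)
  ✓ 0x4E4A1  — 2 lookups
#3 VA=0x300899B (r,kernel):
  lvl0: tbl 0x3A, slot 24 ⇒ 0x4F007 (P1/RW1/US1/PS0)
  lvl1: tbl 0x4F, slot 8 ⇒ 0x53007 (P1/RW1/US1/PS0)
  ✓ 0x5399B  — 2 lookups
#4 VA=0x3A1ECC6 (r,kernel):
  lvl0: tbl 0x3A, slot 29 ⇒ 0x57007 (P1/RW1/US1/PS0)
  lvl1: tbl 0x57, slot 30 ⇒ 0x5A007 (P1/RW1/US1/PS0)
  ✓ 0x5ACC6  — 2 lookups
#5 VA=0x2C189CF (r,kernel):
  lvl0: tbl 0x3A, slot 22 ⇒ 0x5E007 (P1/RW1/US1/PS0)
  lvl1: tbl 0x5E, slot 24 ⇒ 0x42006 (P0/RW1/US1/PS0)
  ✗ PAGE_NOT_PRESENT  [2 reads]
#6 VA=0x320CE38 (r,kernel):
  lvl0: tbl 0x3A, slot 25 ⇒ 0x5F007 (P1/RW1/US1/PS0)
  lvl1: tbl 0x5F, slot 12 ⇒ 0x63007 (P1/RW1/US1/PS0)
  ✓ 0x63E38  — 2 lookups
#7 VA=0xE1512C (r,kernel):
  lvl0: tbl 0x3A, slot 7 ⇒ 0x66007 (P1/RW1/US1/PS0)
  lvl1: tbl 0x66, slot 21 ⇒ 0x68007 (P1/RW1/US1/PS0)
  ✓ 0x6812C  — 2 lookups

TLB: [["0x3A1E", "0x5A"], ["0x320C", "0x63"], ["0xE15", "0x68"]]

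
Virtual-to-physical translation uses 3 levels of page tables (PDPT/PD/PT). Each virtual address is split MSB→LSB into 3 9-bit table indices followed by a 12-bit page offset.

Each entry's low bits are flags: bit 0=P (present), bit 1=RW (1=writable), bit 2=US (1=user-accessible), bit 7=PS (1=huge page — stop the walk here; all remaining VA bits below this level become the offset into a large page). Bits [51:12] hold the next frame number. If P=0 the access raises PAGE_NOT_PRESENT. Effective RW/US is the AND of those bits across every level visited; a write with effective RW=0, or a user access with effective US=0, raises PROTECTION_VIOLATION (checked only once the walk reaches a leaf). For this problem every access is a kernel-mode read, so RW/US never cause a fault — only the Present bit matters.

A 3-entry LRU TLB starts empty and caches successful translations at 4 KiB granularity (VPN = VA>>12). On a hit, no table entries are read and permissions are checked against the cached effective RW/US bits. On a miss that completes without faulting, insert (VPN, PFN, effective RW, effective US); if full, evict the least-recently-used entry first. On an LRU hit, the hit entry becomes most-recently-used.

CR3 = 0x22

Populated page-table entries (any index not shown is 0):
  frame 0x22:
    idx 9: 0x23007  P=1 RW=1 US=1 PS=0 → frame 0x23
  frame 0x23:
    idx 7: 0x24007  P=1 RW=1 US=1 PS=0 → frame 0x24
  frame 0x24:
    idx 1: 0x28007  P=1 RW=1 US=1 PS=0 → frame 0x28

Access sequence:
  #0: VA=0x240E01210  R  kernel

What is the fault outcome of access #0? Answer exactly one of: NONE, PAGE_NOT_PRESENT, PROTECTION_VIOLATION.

Per-access translation:
#0 VA=0x240E01210 (r,kernel):
  lvl0: tbl 0x22, slot 9 ⇒ 0x23007 (P1/RW1/US1/PS0)
  lvl1: tbl 0x23, slot 7 ⇒ 0x24007 (P1/RW1/US1/PS0)
  lvl2: tbl 0x24, slot 1 ⇒ 0x28007 (P1/RW1/US1/PS0)
  ⇒ phys 0x28210  [3 reads]

Access #0 fault: NONE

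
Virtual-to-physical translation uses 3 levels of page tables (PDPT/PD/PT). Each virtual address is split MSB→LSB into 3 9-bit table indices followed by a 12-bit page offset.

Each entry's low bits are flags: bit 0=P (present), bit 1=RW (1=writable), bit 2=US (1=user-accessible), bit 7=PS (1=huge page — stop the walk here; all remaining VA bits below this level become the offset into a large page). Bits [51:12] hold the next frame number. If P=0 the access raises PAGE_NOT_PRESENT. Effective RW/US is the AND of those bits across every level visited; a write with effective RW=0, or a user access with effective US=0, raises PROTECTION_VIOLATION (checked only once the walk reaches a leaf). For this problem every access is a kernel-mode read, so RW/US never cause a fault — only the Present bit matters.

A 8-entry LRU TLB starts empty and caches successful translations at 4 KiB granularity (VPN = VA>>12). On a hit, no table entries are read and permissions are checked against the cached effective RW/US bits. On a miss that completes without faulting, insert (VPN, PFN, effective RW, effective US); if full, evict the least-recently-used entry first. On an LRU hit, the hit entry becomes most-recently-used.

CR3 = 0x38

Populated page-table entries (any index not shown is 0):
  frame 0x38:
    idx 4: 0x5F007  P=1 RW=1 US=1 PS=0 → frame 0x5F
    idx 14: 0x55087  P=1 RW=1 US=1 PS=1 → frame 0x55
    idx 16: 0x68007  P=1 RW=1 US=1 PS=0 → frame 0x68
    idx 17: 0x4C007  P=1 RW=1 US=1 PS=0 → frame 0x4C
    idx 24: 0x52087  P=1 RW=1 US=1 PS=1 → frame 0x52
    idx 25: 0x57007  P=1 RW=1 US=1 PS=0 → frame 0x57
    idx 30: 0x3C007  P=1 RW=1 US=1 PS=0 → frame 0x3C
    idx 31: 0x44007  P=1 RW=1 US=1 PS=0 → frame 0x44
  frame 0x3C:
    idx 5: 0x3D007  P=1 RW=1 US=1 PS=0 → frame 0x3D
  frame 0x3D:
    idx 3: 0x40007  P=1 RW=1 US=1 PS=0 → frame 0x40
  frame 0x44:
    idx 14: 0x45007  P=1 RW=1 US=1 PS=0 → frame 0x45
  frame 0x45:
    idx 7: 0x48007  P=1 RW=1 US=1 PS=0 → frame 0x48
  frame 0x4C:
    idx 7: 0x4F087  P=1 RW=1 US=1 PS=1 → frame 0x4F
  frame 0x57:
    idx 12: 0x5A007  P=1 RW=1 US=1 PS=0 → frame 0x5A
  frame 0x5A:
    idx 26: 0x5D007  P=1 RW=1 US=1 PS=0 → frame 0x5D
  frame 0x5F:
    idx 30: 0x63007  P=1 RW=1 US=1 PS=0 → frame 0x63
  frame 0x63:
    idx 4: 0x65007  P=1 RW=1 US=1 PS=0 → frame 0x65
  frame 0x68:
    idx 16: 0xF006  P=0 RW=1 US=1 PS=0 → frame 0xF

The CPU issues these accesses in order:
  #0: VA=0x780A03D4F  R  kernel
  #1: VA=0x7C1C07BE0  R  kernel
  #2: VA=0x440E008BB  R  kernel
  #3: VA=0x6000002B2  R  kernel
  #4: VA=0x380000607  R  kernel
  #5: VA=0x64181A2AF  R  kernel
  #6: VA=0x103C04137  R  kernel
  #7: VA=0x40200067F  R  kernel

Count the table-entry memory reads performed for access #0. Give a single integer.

Trace:
#0 VA=0x780A03D4F (r,kernel):
  L0 @0x38[30] → 0x3C007  P=1,RW=1,US=1,PS=0
  L1 @0x3C[5] → 0x3D007  P=1,RW=1,US=1,PS=0
  L2 @0x3D[3] → 0x40007  P=1,RW=1,US=1,PS=0
  ✓ 0x40D4F  — 3 lookups
#1 VA=0x7C1C07BE0 (r,kernel):
  L0 @0x38[31] → 0x44007  P=1,RW=1,US=1,PS=0
  L1 @0x44[14] → 0x45007  P=1,RW=1,US=1,PS=0
  L2 @0x45[7] → 0x48007  P=1,RW=1,US=1,PS=0
  ✓ 0x48BE0  — 3 lookups
#2 VA=0x440E008BB (r,kernel):
  L0 @0x38[17] → 0x4C007  P=1,RW=1,US=1,PS=0
  L1 @0x4C[7] → 0x4F087  P=1,RW=1,US=1,PS=1
  ✓ 0x4F8BB (huge @L1)  — 2 lookups
#3 VA=0x6000002B2 (r,kernel):
  L0 @0x38[24] → 0x52087  P=1,RW=1,US=1,PS=1
  ✓ 0x522B2 (huge @L0)  — 1 lookups
#4 VA=0x380000607 (r,kernel):
  L0 @0x38[14] → 0x55087  P=1,RW=1,US=1,PS=1
  ✓ 0x55607 (huge @L0)  — 1 lookups
#5 VA=0x64181A2AF (r,kernel):
  L0 @0x38[25] → 0x57007  P=1,RW=1,US=1,PS=0
  L1 @0x57[12] → 0x5A007  P=1,RW=1,US=1,PS=0
  L2 @0x5A[26] → 0x5D007  P=1,RW=1,US=1,PS=0
  ✓ 0x5D2AF  — 3 lookups
#6 VA=0x103C04137 (r,kernel):
  L0 @0x38[4] → 0x5F007  P=1,RW=1,US=1,PS=0
  L1 @0x5F[30] → 0x63007  P=1,RW=1,US=1,PS=0
  L2 @0x63[4] → 0x65007  P=1,RW=1,US=1,PS=0
  ✓ 0x65137  — 3 lookups
#7 VA=0x40200067F (r,kernel):
  L0 @0x38[16] → 0x68007  P=1,RW=1,US=1,PS=0
  L1 @0x68[16] → 0xF006  P=0,RW=1,US=1,PS=0
  ⇒ fault: PAGE_NOT_PRESENT  — 2 lookups

Entries read for #0: 3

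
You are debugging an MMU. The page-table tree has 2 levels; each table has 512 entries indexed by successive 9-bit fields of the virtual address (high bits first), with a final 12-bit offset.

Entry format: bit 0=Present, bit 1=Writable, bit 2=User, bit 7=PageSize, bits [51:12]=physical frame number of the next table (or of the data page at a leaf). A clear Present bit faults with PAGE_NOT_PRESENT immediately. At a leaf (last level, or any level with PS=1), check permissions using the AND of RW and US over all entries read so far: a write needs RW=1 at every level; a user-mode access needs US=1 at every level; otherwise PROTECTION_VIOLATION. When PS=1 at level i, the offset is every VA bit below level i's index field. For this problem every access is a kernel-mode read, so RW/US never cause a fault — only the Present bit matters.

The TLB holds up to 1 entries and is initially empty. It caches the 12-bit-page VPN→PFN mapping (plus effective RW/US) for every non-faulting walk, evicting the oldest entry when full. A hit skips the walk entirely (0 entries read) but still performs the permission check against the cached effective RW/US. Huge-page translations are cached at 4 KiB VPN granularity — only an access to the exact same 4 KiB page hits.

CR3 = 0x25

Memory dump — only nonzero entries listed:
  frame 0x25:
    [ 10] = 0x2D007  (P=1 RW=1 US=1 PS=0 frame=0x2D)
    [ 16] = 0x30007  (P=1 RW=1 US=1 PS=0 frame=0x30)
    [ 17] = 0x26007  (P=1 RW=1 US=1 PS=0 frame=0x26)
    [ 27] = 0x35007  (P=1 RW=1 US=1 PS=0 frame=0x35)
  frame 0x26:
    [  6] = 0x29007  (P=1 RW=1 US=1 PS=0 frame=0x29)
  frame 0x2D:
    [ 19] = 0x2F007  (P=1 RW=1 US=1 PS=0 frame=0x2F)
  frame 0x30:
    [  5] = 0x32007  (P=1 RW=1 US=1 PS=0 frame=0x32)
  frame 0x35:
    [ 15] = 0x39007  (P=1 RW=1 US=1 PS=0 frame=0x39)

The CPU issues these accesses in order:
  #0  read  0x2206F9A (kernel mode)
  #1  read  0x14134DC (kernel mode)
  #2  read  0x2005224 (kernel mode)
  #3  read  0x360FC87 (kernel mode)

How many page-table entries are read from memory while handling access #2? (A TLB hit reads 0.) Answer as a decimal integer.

Per-access translation:
#0 VA=0x2206F9A (r,kernel):
  lvl0: tbl 0x25, slot 17 ⇒ 0x26007 (P1/RW1/US1/PS0)
  lvl1: tbl 0x26, slot 6 ⇒ 0x29007 (P1/RW1/US1/PS0)
  ✓ 0x29F9A  — 2 lookups
#1 VA=0x14134DC (r,kernel):
  lvl0: tbl 0x25, slot 10 ⇒ 0x2D007 (P1/RW1/US1/PS0)
  lvl1: tbl 0x2D, slot 19 ⇒ 0x2F007 (P1/RW1/US1/PS0)
  ✓ 0x2F4DC  — 2 lookups
#2 VA=0x2005224 (r,kernel):
  lvl0: tbl 0x25, slot 16 ⇒ 0x30007 (P1/RW1/US1/PS0)
  lvl1: tbl 0x30, slot 5 ⇒ 0x32007 (P1/RW1/US1/PS0)
  ✓ 0x32224  — 2 lookups
#3 VA=0x360FC87 (r,kernel):
  lvl0: tbl 0x25, slot 27 ⇒ 0x35007 (P1/RW1/US1/PS0)
  lvl1: tbl 0x35, slot 15 ⇒ 0x39007 (P1/RW1/US1/PS0)
  ✓ 0x39C87  — 2 lookups

Entries read for #2: 2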